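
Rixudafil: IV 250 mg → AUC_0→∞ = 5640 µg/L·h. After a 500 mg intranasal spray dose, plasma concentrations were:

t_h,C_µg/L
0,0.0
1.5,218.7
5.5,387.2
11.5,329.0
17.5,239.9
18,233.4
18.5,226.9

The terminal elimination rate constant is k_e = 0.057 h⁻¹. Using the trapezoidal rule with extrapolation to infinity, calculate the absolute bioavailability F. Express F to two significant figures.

Trapezoidal AUC_0→18.5 (intranasal spray):
  [0→1.5]: (0.0+218.7)/2 × 1.5 = 164.025
  [1.5→5.5]: (218.7+387.2)/2 × 4 = 1211.8
  [5.5→11.5]: (387.2+329.0)/2 × 6 = 2148.6
  [11.5→17.5]: (329.0+239.9)/2 × 6 = 1706.7
  [17.5→18]: (239.9+233.4)/2 × 0.5 = 118.325
  [18→18.5]: (233.4+226.9)/2 × 0.5 = 115.075
  Sum = 5464.525 µg/L·h
Tail: C_last/k_e = 226.9/0.057 = 3980.702
AUC_0→∞ (intranasal spray) = 5464.525 + 3980.702 = 9445.227 µg/L·h
F = (AUC_ev/D_ev)/(AUC_iv/D_iv) = (9445.227/500)/(5640/250) = 18.890454/22.56 = 0.8373

F = 0.84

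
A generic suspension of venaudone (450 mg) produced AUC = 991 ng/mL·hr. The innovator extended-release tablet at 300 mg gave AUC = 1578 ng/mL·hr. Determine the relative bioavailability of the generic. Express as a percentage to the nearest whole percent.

F_rel = 42%

F_rel = (AUC_test/D_test) / (AUC_ref/D_ref)
      = (991/450) / (1578/300)
      = 2.20222 / 5.26 = 0.4187 = 41.87%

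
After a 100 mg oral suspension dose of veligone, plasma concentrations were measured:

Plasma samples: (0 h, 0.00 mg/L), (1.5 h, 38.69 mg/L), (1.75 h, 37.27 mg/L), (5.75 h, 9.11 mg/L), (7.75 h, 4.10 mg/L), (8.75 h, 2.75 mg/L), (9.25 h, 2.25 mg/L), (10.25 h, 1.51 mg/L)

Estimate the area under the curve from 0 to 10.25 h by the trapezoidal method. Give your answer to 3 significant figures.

Trapezoidal AUC_0→10.25:
  [0→1.5]: (0.00+38.69)/2 × 1.5 = 29.0175
  [1.5→1.75]: (38.69+37.27)/2 × 0.25 = 9.495
  [1.75→5.75]: (37.27+9.11)/2 × 4 = 92.76
  [5.75→7.75]: (9.11+4.10)/2 × 2 = 13.21
  [7.75→8.75]: (4.10+2.75)/2 × 1 = 3.425
  [8.75→9.25]: (2.75+2.25)/2 × 0.5 = 1.25
  [9.25→10.25]: (2.25+1.51)/2 × 1 = 1.88
  Sum = 151.0375 mg/L·h

AUC = 151 mg/L·h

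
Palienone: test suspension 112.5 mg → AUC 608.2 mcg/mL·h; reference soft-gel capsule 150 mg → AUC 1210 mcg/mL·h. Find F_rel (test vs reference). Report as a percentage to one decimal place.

F_rel = (AUC_test/D_test) / (AUC_ref/D_ref)
      = (608.2/112.5) / (1210/150)
      = 5.40622 / 8.06667 = 0.6702 = 67.02%

F_rel = 67.0%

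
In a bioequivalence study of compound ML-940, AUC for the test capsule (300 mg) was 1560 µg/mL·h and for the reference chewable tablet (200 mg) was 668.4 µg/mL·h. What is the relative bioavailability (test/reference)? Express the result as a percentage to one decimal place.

F_rel = 155.6%

F_rel = (AUC_test/D_test) / (AUC_ref/D_ref)
      = (1560/300) / (668.4/200)
      = 5.2 / 3.342 = 1.5560 = 155.60%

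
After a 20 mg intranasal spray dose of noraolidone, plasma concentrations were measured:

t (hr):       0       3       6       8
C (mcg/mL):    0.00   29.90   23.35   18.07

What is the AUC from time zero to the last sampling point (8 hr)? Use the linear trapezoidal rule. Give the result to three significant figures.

AUC = 166 mcg/mL·hr

Trapezoidal AUC_0→8:
  [0→3]: (0.00+29.90)/2 × 3 = 44.85
  [3→6]: (29.90+23.35)/2 × 3 = 79.875
  [6→8]: (23.35+18.07)/2 × 2 = 41.42
  Sum = 166.145 mcg/mL·hr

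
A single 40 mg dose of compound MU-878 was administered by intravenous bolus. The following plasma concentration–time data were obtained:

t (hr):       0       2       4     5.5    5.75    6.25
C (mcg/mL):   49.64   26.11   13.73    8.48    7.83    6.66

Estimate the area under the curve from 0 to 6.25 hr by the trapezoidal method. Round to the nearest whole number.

AUC = 138 mcg/mL·hr

Trapezoidal AUC_0→6.25:
  [0→2]: (49.64+26.11)/2 × 2 = 75.75
  [2→4]: (26.11+13.73)/2 × 2 = 39.84
  [4→5.5]: (13.73+8.48)/2 × 1.5 = 16.6575
  [5.5→5.75]: (8.48+7.83)/2 × 0.25 = 2.03875
  [5.75→6.25]: (7.83+6.66)/2 × 0.5 = 3.6225
  Sum = 137.90875 mcg/mL·hr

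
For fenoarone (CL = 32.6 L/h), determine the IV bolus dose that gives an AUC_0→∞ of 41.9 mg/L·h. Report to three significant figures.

Dose_iv = CL × AUC_0→∞
     = 32.6 × 41.9 = 1365.94 mg

Dose = 1370 mg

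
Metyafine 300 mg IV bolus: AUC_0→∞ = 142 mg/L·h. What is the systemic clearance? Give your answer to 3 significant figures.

CL = 2.11 L/h

CL = Dose_iv / AUC_0→∞
   = 300 / 142 = 2.11268 L/h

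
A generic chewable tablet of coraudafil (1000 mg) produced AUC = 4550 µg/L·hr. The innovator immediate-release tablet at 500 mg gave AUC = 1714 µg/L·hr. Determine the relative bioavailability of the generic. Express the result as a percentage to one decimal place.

F_rel = 132.7%

F_rel = (AUC_test/D_test) / (AUC_ref/D_ref)
      = (4550/1000) / (1714/500)
      = 4.55 / 3.428 = 1.3273 = 132.73%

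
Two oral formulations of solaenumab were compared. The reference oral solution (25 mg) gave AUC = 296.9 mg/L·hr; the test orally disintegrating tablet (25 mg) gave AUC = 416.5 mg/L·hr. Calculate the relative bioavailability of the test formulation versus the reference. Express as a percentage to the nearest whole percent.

F_rel = (AUC_test/D_test) / (AUC_ref/D_ref)
      = (416.5/25) / (296.9/25)
      = 16.66 / 11.876 = 1.4028 = 140.28%

F_rel = 140%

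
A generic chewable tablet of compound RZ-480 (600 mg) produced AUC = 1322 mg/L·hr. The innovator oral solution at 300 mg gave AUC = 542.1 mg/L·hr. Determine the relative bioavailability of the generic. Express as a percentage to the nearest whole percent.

F_rel = (AUC_test/D_test) / (AUC_ref/D_ref)
      = (1322/600) / (542.1/300)
      = 2.20333 / 1.807 = 1.2193 = 121.93%

F_rel = 122%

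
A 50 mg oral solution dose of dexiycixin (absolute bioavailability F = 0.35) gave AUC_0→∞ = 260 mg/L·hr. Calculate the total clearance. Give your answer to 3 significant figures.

CL = 0.0673 L/hr

CL = F × Dose / AUC_0→∞
   = 0.35 × 50 / 260 = 0.0673077 L/hr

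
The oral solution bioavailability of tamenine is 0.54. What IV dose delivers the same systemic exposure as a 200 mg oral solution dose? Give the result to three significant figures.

Systemic exposure from an extravascular dose = F × D_ev, so the equivalent IV dose is F × D_ev.
D_iv = F × D_ev = 0.54 × 200 = 108 mg

D_iv = 108 mg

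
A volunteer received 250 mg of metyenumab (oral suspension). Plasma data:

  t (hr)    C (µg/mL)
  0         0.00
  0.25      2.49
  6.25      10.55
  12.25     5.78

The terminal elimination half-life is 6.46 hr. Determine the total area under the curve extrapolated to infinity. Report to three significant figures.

AUC = 142 µg/mL·hr

Trapezoidal AUC_0→12.25:
  [0→0.25]: (0.00+2.49)/2 × 0.25 = 0.31125
  [0.25→6.25]: (2.49+10.55)/2 × 6 = 39.12
  [6.25→12.25]: (10.55+5.78)/2 × 6 = 48.99
  Sum = 88.42125 µg/mL·hr
k_e = ln2 / t½ = 0.693147 / 6.46 = 0.1073 hr^-1
Extrapolated tail: C_last / k_e = 5.78 / 0.1073 = 53.868
AUC_0→∞ = 88.42125 + 53.868 = 142.28925 µg/mL·hr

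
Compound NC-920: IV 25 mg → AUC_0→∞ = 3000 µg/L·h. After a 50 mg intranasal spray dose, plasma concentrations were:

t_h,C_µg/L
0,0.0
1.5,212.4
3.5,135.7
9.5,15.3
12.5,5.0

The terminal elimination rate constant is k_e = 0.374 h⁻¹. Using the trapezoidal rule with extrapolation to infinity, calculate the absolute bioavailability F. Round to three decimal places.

Trapezoidal AUC_0→12.5 (intranasal spray):
  [0→1.5]: (0.0+212.4)/2 × 1.5 = 159.3
  [1.5→3.5]: (212.4+135.7)/2 × 2 = 348.1
  [3.5→9.5]: (135.7+15.3)/2 × 6 = 453.0
  [9.5→12.5]: (15.3+5.0)/2 × 3 = 30.45
  Sum = 990.85 µg/L·h
Tail: C_last/k_e = 5.0/0.374 = 13.369
AUC_0→∞ (intranasal spray) = 990.85 + 13.369 = 1004.219 µg/L·h
F = (AUC_ev/D_ev)/(AUC_iv/D_iv) = (1004.219/50)/(3000/25) = 20.08438/120 = 0.1674

F = 0.167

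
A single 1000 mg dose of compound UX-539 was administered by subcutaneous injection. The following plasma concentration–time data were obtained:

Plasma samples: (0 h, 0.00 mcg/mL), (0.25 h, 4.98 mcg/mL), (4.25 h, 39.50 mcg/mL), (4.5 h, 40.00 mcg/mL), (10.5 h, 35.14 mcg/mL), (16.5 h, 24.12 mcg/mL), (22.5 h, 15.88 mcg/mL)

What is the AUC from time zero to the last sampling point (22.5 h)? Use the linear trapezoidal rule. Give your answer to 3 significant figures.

Trapezoidal AUC_0→22.5:
  [0→0.25]: (0.00+4.98)/2 × 0.25 = 0.6225
  [0.25→4.25]: (4.98+39.50)/2 × 4 = 88.96
  [4.25→4.5]: (39.50+40.00)/2 × 0.25 = 9.9375
  [4.5→10.5]: (40.00+35.14)/2 × 6 = 225.42
  [10.5→16.5]: (35.14+24.12)/2 × 6 = 177.78
  [16.5→22.5]: (24.12+15.88)/2 × 6 = 120.0
  Sum = 622.72 mcg/mL·h

AUC = 623 mcg/mL·h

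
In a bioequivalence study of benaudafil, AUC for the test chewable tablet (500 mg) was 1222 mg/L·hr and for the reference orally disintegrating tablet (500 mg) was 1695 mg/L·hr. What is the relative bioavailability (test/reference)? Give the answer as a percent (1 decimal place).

F_rel = (AUC_test/D_test) / (AUC_ref/D_ref)
      = (1222/500) / (1695/500)
      = 2.444 / 3.39 = 0.7209 = 72.09%

F_rel = 72.1%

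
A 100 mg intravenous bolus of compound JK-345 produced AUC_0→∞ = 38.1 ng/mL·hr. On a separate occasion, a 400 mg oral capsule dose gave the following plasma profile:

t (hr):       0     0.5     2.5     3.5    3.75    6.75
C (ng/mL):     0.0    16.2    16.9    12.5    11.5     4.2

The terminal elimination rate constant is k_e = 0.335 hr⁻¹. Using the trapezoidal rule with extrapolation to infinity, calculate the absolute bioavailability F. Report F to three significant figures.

F = 0.597

Trapezoidal AUC_0→6.75 (oral capsule):
  [0→0.5]: (0.0+16.2)/2 × 0.5 = 4.05
  [0.5→2.5]: (16.2+16.9)/2 × 2 = 33.1
  [2.5→3.5]: (16.9+12.5)/2 × 1 = 14.7
  [3.5→3.75]: (12.5+11.5)/2 × 0.25 = 3.0
  [3.75→6.75]: (11.5+4.2)/2 × 3 = 23.55
  Sum = 78.4 ng/mL·hr
Tail: C_last/k_e = 4.2/0.335 = 12.537
AUC_0→∞ (oral capsule) = 78.4 + 12.537 = 90.937 ng/mL·hr
F = (AUC_ev/D_ev)/(AUC_iv/D_iv) = (90.937/400)/(38.1/100) = 0.2273425/0.381 = 0.5967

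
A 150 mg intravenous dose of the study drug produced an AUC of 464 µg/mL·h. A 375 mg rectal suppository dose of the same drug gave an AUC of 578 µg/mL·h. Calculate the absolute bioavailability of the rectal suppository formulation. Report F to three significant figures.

F = (AUC_ev / D_ev) / (AUC_iv / D_iv)
  = (578/375) / (464/150)
  = 1.54133 / 3.09333 = 0.4983

F = 0.498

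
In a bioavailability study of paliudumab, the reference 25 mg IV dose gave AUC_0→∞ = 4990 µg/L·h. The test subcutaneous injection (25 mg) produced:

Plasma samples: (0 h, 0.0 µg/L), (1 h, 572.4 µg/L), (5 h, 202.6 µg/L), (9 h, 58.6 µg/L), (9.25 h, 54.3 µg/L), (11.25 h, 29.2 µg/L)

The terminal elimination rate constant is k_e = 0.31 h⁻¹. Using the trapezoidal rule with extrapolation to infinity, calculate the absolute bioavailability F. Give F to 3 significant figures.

F = 0.511

Trapezoidal AUC_0→11.25 (subcutaneous injection):
  [0→1]: (0.0+572.4)/2 × 1 = 286.2
  [1→5]: (572.4+202.6)/2 × 4 = 1550.0
  [5→9]: (202.6+58.6)/2 × 4 = 522.4
  [9→9.25]: (58.6+54.3)/2 × 0.25 = 14.1125
  [9.25→11.25]: (54.3+29.2)/2 × 2 = 83.5
  Sum = 2456.2125 µg/L·h
Tail: C_last/k_e = 29.2/0.31 = 94.194
AUC_0→∞ (subcutaneous injection) = 2456.2125 + 94.194 = 2550.4065 µg/L·h
F = (AUC_ev/D_ev)/(AUC_iv/D_iv) = (2550.4065/25)/(4990/25) = 102.01626/199.6 = 0.5111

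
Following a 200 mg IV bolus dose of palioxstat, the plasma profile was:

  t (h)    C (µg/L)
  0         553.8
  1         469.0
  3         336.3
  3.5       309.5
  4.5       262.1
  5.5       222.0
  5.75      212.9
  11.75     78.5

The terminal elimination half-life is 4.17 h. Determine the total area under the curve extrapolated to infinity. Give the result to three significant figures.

AUC = 3410 µg/L·h

Trapezoidal AUC_0→11.75:
  [0→1]: (553.8+469.0)/2 × 1 = 511.4
  [1→3]: (469.0+336.3)/2 × 2 = 805.3
  [3→3.5]: (336.3+309.5)/2 × 0.5 = 161.45
  [3.5→4.5]: (309.5+262.1)/2 × 1 = 285.8
  [4.5→5.5]: (262.1+222.0)/2 × 1 = 242.05
  [5.5→5.75]: (222.0+212.9)/2 × 0.25 = 54.3625
  [5.75→11.75]: (212.9+78.5)/2 × 6 = 874.2
  Sum = 2934.5625 µg/L·h
k_e = ln2 / t½ = 0.693147 / 4.17 = 0.1662 h^-1
Extrapolated tail: C_last / k_e = 78.5 / 0.1662 = 472.323
AUC_0→∞ = 2934.5625 + 472.323 = 3406.8855 µg/L·h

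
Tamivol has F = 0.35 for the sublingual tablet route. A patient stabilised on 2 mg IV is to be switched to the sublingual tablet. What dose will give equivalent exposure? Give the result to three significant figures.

D_sublingual = 5.71 mg

For equal systemic exposure: F × D_ev = D_iv
D_ev = D_iv / F = 2 / 0.35 = 5.71429 mg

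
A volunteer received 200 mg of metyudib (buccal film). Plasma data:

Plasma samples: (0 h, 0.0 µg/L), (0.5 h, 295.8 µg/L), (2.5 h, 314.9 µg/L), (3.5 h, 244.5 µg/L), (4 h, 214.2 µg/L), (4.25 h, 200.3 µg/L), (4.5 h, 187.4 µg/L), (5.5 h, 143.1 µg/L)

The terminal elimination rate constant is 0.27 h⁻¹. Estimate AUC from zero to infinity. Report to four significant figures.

AUC = 1875 µg/L·h

Trapezoidal AUC_0→5.5:
  [0→0.5]: (0.0+295.8)/2 × 0.5 = 73.95
  [0.5→2.5]: (295.8+314.9)/2 × 2 = 610.7
  [2.5→3.5]: (314.9+244.5)/2 × 1 = 279.7
  [3.5→4]: (244.5+214.2)/2 × 0.5 = 114.675
  [4→4.25]: (214.2+200.3)/2 × 0.25 = 51.8125
  [4.25→4.5]: (200.3+187.4)/2 × 0.25 = 48.4625
  [4.5→5.5]: (187.4+143.1)/2 × 1 = 165.25
  Sum = 1344.55 µg/L·h
Extrapolated tail: C_last / k_e = 143.1 / 0.27 = 530.000
AUC_0→∞ = 1344.55 + 530.000 = 1874.55 µg/L·h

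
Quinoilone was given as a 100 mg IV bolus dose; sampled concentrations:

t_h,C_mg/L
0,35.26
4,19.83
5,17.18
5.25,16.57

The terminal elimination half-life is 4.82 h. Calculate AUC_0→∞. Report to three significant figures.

Trapezoidal AUC_0→5.25:
  [0→4]: (35.26+19.83)/2 × 4 = 110.18
  [4→5]: (19.83+17.18)/2 × 1 = 18.505
  [5→5.25]: (17.18+16.57)/2 × 0.25 = 4.21875
  Sum = 132.90375 mg/L·h
k_e = ln2 / t½ = 0.693147 / 4.82 = 0.1438 h^-1
Extrapolated tail: C_last / k_e = 16.57 / 0.1438 = 115.229
AUC_0→∞ = 132.90375 + 115.229 = 248.13275 mg/L·h

AUC = 248 mg/L·h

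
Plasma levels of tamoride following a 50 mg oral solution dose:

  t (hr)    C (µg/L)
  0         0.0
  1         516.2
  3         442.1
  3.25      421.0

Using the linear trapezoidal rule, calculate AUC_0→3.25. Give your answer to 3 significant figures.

AUC = 1320 µg/L·hr

Trapezoidal AUC_0→3.25:
  [0→1]: (0.0+516.2)/2 × 1 = 258.1
  [1→3]: (516.2+442.1)/2 × 2 = 958.3
  [3→3.25]: (442.1+421.0)/2 × 0.25 = 107.8875
  Sum = 1324.2875 µg/L·hr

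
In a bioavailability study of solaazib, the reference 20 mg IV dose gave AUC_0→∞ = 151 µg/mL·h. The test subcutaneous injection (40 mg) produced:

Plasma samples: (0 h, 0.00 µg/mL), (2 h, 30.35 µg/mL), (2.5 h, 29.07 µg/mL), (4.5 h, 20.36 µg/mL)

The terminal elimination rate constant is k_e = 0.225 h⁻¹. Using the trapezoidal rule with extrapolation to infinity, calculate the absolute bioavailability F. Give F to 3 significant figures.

Trapezoidal AUC_0→4.5 (subcutaneous injection):
  [0→2]: (0.00+30.35)/2 × 2 = 30.35
  [2→2.5]: (30.35+29.07)/2 × 0.5 = 14.855
  [2.5→4.5]: (29.07+20.36)/2 × 2 = 49.43
  Sum = 94.635 µg/mL·h
Tail: C_last/k_e = 20.36/0.225 = 90.489
AUC_0→∞ (subcutaneous injection) = 94.635 + 90.489 = 185.124 µg/mL·h
F = (AUC_ev/D_ev)/(AUC_iv/D_iv) = (185.124/40)/(151/20) = 4.6281/7.55 = 0.6130

F = 0.613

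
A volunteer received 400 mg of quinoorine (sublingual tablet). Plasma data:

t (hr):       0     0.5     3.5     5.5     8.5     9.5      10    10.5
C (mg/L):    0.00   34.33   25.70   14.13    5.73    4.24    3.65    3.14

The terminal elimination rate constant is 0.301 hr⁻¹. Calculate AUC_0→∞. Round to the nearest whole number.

AUC = 187 mg/L·hr

Trapezoidal AUC_0→10.5:
  [0→0.5]: (0.00+34.33)/2 × 0.5 = 8.5825
  [0.5→3.5]: (34.33+25.70)/2 × 3 = 90.045
  [3.5→5.5]: (25.70+14.13)/2 × 2 = 39.83
  [5.5→8.5]: (14.13+5.73)/2 × 3 = 29.79
  [8.5→9.5]: (5.73+4.24)/2 × 1 = 4.985
  [9.5→10]: (4.24+3.65)/2 × 0.5 = 1.9725
  [10→10.5]: (3.65+3.14)/2 × 0.5 = 1.6975
  Sum = 176.9025 mg/L·hr
Extrapolated tail: C_last / k_e = 3.14 / 0.301 = 10.432
AUC_0→∞ = 176.9025 + 10.432 = 187.3345 mg/L·hr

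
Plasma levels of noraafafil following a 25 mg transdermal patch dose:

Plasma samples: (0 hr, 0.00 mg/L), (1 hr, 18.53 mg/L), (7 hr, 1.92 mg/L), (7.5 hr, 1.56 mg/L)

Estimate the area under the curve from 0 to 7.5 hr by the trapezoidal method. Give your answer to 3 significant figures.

Trapezoidal AUC_0→7.5:
  [0→1]: (0.00+18.53)/2 × 1 = 9.265
  [1→7]: (18.53+1.92)/2 × 6 = 61.35
  [7→7.5]: (1.92+1.56)/2 × 0.5 = 0.87
  Sum = 71.485 mg/L·hr

AUC = 71.5 mg/L·hr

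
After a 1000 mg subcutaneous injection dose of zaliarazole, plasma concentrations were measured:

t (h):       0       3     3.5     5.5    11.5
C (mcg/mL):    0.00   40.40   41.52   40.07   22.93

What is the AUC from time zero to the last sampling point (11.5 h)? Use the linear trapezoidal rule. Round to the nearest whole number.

Trapezoidal AUC_0→11.5:
  [0→3]: (0.00+40.40)/2 × 3 = 60.6
  [3→3.5]: (40.40+41.52)/2 × 0.5 = 20.48
  [3.5→5.5]: (41.52+40.07)/2 × 2 = 81.59
  [5.5→11.5]: (40.07+22.93)/2 × 6 = 189.0
  Sum = 351.67 mcg/mL·h

AUC = 352 mcg/mL·h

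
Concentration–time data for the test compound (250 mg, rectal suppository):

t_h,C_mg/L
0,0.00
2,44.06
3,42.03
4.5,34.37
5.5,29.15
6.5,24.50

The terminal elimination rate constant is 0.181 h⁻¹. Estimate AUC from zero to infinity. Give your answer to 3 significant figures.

Trapezoidal AUC_0→6.5:
  [0→2]: (0.00+44.06)/2 × 2 = 44.06
  [2→3]: (44.06+42.03)/2 × 1 = 43.045
  [3→4.5]: (42.03+34.37)/2 × 1.5 = 57.3
  [4.5→5.5]: (34.37+29.15)/2 × 1 = 31.76
  [5.5→6.5]: (29.15+24.50)/2 × 1 = 26.825
  Sum = 202.99 mg/L·h
Extrapolated tail: C_last / k_e = 24.50 / 0.181 = 135.359
AUC_0→∞ = 202.99 + 135.359 = 338.349 mg/L·h

AUC = 338 mg/L·h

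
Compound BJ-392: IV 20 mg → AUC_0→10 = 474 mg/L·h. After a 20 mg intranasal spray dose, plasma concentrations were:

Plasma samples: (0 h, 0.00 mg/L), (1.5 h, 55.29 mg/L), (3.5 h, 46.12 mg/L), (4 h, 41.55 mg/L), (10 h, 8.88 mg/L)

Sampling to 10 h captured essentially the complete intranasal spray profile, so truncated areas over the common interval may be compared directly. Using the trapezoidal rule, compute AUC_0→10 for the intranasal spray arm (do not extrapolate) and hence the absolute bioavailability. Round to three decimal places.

Trapezoidal AUC_0→10 (intranasal spray):
  [0→1.5]: (0.00+55.29)/2 × 1.5 = 41.4675
  [1.5→3.5]: (55.29+46.12)/2 × 2 = 101.41
  [3.5→4]: (46.12+41.55)/2 × 0.5 = 21.9175
  [4→10]: (41.55+8.88)/2 × 6 = 151.29
  Sum = 316.085 mg/L·h
F = (AUC_ev/D_ev)/(AUC_iv/D_iv) = (316.085/20)/(474/20) = 15.80425/23.7 = 0.6668

F = 0.667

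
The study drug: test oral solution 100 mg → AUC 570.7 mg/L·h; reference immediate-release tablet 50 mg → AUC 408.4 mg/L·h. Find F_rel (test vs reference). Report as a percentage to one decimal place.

F_rel = (AUC_test/D_test) / (AUC_ref/D_ref)
      = (570.7/100) / (408.4/50)
      = 5.707 / 8.168 = 0.6987 = 69.87%

F_rel = 69.9%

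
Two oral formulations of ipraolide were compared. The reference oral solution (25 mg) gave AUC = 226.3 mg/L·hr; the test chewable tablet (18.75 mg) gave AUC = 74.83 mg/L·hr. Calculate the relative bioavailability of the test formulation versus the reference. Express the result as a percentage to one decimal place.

F_rel = 44.1%

F_rel = (AUC_test/D_test) / (AUC_ref/D_ref)
      = (74.83/18.75) / (226.3/25)
      = 3.99093 / 9.052 = 0.4409 = 44.09%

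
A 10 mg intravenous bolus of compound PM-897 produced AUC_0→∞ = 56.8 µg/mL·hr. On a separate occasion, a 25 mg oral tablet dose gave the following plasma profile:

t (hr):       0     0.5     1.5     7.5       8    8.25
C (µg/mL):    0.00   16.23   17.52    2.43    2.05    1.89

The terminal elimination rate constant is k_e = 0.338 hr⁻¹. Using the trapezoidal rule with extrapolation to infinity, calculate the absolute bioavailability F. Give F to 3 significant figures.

F = 0.620

Trapezoidal AUC_0→8.25 (oral tablet):
  [0→0.5]: (0.00+16.23)/2 × 0.5 = 4.0575
  [0.5→1.5]: (16.23+17.52)/2 × 1 = 16.875
  [1.5→7.5]: (17.52+2.43)/2 × 6 = 59.85
  [7.5→8]: (2.43+2.05)/2 × 0.5 = 1.12
  [8→8.25]: (2.05+1.89)/2 × 0.25 = 0.4925
  Sum = 82.395 µg/mL·hr
Tail: C_last/k_e = 1.89/0.338 = 5.592
AUC_0→∞ (oral tablet) = 82.395 + 5.592 = 87.987 µg/mL·hr
F = (AUC_ev/D_ev)/(AUC_iv/D_iv) = (87.987/25)/(56.8/10) = 3.51948/5.68 = 0.6196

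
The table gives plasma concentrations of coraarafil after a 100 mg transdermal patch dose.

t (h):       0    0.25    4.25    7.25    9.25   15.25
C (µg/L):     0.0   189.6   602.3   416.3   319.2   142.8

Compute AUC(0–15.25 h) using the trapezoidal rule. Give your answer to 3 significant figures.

AUC = 5260 µg/L·h

Trapezoidal AUC_0→15.25:
  [0→0.25]: (0.0+189.6)/2 × 0.25 = 23.7
  [0.25→4.25]: (189.6+602.3)/2 × 4 = 1583.8
  [4.25→7.25]: (602.3+416.3)/2 × 3 = 1527.9
  [7.25→9.25]: (416.3+319.2)/2 × 2 = 735.5
  [9.25→15.25]: (319.2+142.8)/2 × 6 = 1386.0
  Sum = 5256.9 µg/L·h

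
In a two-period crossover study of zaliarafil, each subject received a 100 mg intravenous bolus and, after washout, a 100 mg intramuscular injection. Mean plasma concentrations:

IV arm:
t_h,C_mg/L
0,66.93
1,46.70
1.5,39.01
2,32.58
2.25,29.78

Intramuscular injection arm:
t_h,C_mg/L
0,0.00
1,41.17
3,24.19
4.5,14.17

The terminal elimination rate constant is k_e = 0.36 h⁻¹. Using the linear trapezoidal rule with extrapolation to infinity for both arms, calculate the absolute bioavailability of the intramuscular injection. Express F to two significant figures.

Trapezoidal AUC_0→2.25 (IV):
  [0→1]: (66.93+46.70)/2 × 1 = 56.815
  [1→1.5]: (46.70+39.01)/2 × 0.5 = 21.4275
  [1.5→2]: (39.01+32.58)/2 × 0.5 = 17.8975
  [2→2.25]: (32.58+29.78)/2 × 0.25 = 7.795
  Sum = 103.935 mg/L·h
IV tail: 29.78/0.36 = 82.722; AUC_iv,0→∞ = 103.935 + 82.722 = 186.657 mg/L·h
Trapezoidal AUC_0→4.5 (intramuscular injection):
  [0→1]: (0.00+41.17)/2 × 1 = 20.585
  [1→3]: (41.17+24.19)/2 × 2 = 65.36
  [3→4.5]: (24.19+14.17)/2 × 1.5 = 28.77
  Sum = 114.715 mg/L·h
intramuscular injection tail: 14.17/0.36 = 39.361; AUC_ev,0→∞ = 114.715 + 39.361 = 154.076 mg/L·h
F = (AUC_ev/D_ev)/(AUC_iv/D_iv) = (154.076/100)/(186.657/100) = 1.54076/1.86657 = 0.8254

F = 0.83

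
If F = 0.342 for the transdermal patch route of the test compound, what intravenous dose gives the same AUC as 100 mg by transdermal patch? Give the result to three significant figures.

D_iv = 34.2 mg

Systemic exposure from an extravascular dose = F × D_ev, so the equivalent IV dose is F × D_ev.
D_iv = F × D_ev = 0.342 × 100 = 34.2 mg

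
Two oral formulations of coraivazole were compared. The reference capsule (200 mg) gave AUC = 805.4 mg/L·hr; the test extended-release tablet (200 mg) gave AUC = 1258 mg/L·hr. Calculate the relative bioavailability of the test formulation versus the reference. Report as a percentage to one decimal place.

F_rel = 156.2%

F_rel = (AUC_test/D_test) / (AUC_ref/D_ref)
      = (1258/200) / (805.4/200)
      = 6.29 / 4.027 = 1.5620 = 156.20%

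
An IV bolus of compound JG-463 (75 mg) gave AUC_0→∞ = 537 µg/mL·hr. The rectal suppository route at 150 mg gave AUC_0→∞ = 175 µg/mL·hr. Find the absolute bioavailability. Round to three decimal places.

F = 0.163

F = (AUC_ev / D_ev) / (AUC_iv / D_iv)
  = (175/150) / (537/75)
  = 1.16667 / 7.16 = 0.1629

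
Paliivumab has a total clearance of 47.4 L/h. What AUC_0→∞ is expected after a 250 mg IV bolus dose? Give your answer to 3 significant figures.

AUC_0→∞ = Dose_iv / CL
        = 250 / 47.4 = 5.27426 mg/L·h

AUC = 5.27 mg/L·h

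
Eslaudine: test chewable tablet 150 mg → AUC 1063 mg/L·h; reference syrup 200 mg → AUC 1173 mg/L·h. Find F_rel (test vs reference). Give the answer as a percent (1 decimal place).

F_rel = 120.8%

F_rel = (AUC_test/D_test) / (AUC_ref/D_ref)
      = (1063/150) / (1173/200)
      = 7.08667 / 5.865 = 1.2083 = 120.83%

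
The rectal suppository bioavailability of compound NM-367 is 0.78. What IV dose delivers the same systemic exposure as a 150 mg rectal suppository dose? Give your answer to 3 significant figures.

D_iv = 117 mg

Systemic exposure from an extravascular dose = F × D_ev, so the equivalent IV dose is F × D_ev.
D_iv = F × D_ev = 0.78 × 150 = 117 mg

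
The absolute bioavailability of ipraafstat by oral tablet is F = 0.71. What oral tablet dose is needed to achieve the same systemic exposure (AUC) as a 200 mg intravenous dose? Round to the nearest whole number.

For equal systemic exposure: F × D_ev = D_iv
D_ev = D_iv / F = 200 / 0.71 = 281.69 mg

D_oral = 282 mg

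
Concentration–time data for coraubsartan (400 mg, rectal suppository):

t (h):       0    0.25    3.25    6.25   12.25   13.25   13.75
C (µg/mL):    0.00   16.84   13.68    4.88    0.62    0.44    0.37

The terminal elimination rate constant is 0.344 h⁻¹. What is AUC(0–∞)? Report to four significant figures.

AUC = 94.03 µg/mL·h

Trapezoidal AUC_0→13.75:
  [0→0.25]: (0.00+16.84)/2 × 0.25 = 2.105
  [0.25→3.25]: (16.84+13.68)/2 × 3 = 45.78
  [3.25→6.25]: (13.68+4.88)/2 × 3 = 27.84
  [6.25→12.25]: (4.88+0.62)/2 × 6 = 16.5
  [12.25→13.25]: (0.62+0.44)/2 × 1 = 0.53
  [13.25→13.75]: (0.44+0.37)/2 × 0.5 = 0.2025
  Sum = 92.9575 µg/mL·h
Extrapolated tail: C_last / k_e = 0.37 / 0.344 = 1.076
AUC_0→∞ = 92.9575 + 1.076 = 94.0335 µg/mL·h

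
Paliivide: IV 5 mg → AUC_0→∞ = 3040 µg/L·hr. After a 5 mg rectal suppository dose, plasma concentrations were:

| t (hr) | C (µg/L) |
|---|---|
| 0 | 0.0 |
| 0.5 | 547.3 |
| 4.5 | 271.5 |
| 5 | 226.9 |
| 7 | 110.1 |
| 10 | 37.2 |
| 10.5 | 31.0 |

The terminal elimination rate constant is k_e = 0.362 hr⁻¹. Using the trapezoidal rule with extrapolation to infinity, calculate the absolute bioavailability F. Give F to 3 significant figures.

Trapezoidal AUC_0→10.5 (rectal suppository):
  [0→0.5]: (0.0+547.3)/2 × 0.5 = 136.825
  [0.5→4.5]: (547.3+271.5)/2 × 4 = 1637.6
  [4.5→5]: (271.5+226.9)/2 × 0.5 = 124.6
  [5→7]: (226.9+110.1)/2 × 2 = 337.0
  [7→10]: (110.1+37.2)/2 × 3 = 220.95
  [10→10.5]: (37.2+31.0)/2 × 0.5 = 17.05
  Sum = 2474.025 µg/L·hr
Tail: C_last/k_e = 31.0/0.362 = 85.635
AUC_0→∞ (rectal suppository) = 2474.025 + 85.635 = 2559.66 µg/L·hr
F = (AUC_ev/D_ev)/(AUC_iv/D_iv) = (2559.66/5)/(3040/5) = 511.932/608 = 0.8420

F = 0.842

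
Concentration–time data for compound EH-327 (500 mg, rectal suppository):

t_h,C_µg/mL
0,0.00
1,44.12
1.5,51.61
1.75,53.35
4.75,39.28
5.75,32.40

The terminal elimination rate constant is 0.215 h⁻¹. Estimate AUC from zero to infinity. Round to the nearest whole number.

AUC = 385 µg/mL·h

Trapezoidal AUC_0→5.75:
  [0→1]: (0.00+44.12)/2 × 1 = 22.06
  [1→1.5]: (44.12+51.61)/2 × 0.5 = 23.9325
  [1.5→1.75]: (51.61+53.35)/2 × 0.25 = 13.12
  [1.75→4.75]: (53.35+39.28)/2 × 3 = 138.945
  [4.75→5.75]: (39.28+32.40)/2 × 1 = 35.84
  Sum = 233.8975 µg/mL·h
Extrapolated tail: C_last / k_e = 32.40 / 0.215 = 150.698
AUC_0→∞ = 233.8975 + 150.698 = 384.5955 µg/mL·h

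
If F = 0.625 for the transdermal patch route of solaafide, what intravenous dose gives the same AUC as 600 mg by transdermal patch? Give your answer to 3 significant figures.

Systemic exposure from an extravascular dose = F × D_ev, so the equivalent IV dose is F × D_ev.
D_iv = F × D_ev = 0.625 × 600 = 375 mg

D_iv = 375 mg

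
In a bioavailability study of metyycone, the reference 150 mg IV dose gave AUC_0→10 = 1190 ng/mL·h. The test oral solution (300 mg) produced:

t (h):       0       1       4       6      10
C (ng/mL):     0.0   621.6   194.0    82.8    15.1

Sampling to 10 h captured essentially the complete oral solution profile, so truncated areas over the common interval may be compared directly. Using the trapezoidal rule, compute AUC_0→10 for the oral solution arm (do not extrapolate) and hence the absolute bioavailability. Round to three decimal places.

Trapezoidal AUC_0→10 (oral solution):
  [0→1]: (0.0+621.6)/2 × 1 = 310.8
  [1→4]: (621.6+194.0)/2 × 3 = 1223.4
  [4→6]: (194.0+82.8)/2 × 2 = 276.8
  [6→10]: (82.8+15.1)/2 × 4 = 195.8
  Sum = 2006.8 ng/mL·h
F = (AUC_ev/D_ev)/(AUC_iv/D_iv) = (2006.8/300)/(1190/150) = 6.68933/7.93333 = 0.8432

F = 0.843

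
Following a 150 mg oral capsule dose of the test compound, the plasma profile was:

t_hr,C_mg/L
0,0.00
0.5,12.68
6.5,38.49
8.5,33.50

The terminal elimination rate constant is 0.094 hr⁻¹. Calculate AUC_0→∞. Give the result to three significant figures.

AUC = 585 mg/L·hr

Trapezoidal AUC_0→8.5:
  [0→0.5]: (0.00+12.68)/2 × 0.5 = 3.17
  [0.5→6.5]: (12.68+38.49)/2 × 6 = 153.51
  [6.5→8.5]: (38.49+33.50)/2 × 2 = 71.99
  Sum = 228.67 mg/L·hr
Extrapolated tail: C_last / k_e = 33.50 / 0.094 = 356.383
AUC_0→∞ = 228.67 + 356.383 = 585.053 mg/L·hr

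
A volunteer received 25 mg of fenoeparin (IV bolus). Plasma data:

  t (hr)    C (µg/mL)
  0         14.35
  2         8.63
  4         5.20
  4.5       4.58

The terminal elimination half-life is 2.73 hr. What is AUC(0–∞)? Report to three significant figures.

Trapezoidal AUC_0→4.5:
  [0→2]: (14.35+8.63)/2 × 2 = 22.98
  [2→4]: (8.63+5.20)/2 × 2 = 13.83
  [4→4.5]: (5.20+4.58)/2 × 0.5 = 2.445
  Sum = 39.255 µg/mL·hr
k_e = ln2 / t½ = 0.693147 / 2.73 = 0.2539 hr^-1
Extrapolated tail: C_last / k_e = 4.58 / 0.2539 = 18.039
AUC_0→∞ = 39.255 + 18.039 = 57.294 µg/mL·hr

AUC = 57.3 µg/mL·hr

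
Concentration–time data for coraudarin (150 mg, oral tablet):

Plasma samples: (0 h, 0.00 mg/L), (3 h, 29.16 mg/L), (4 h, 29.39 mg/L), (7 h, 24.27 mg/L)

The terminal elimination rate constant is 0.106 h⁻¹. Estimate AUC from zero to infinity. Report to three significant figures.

AUC = 382 mg/L·h

Trapezoidal AUC_0→7:
  [0→3]: (0.00+29.16)/2 × 3 = 43.74
  [3→4]: (29.16+29.39)/2 × 1 = 29.275
  [4→7]: (29.39+24.27)/2 × 3 = 80.49
  Sum = 153.505 mg/L·h
Extrapolated tail: C_last / k_e = 24.27 / 0.106 = 228.962
AUC_0→∞ = 153.505 + 228.962 = 382.467 mg/L·h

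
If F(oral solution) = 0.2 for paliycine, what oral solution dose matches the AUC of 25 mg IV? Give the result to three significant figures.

D_oral = 125 mg

For equal systemic exposure: F × D_ev = D_iv
D_ev = D_iv / F = 25 / 0.2 = 125 mg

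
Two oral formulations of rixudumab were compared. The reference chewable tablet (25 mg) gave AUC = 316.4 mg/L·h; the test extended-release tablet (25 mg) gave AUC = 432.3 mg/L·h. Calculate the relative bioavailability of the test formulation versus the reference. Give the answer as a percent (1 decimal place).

F_rel = 136.6%

F_rel = (AUC_test/D_test) / (AUC_ref/D_ref)
      = (432.3/25) / (316.4/25)
      = 17.292 / 12.656 = 1.3663 = 136.63%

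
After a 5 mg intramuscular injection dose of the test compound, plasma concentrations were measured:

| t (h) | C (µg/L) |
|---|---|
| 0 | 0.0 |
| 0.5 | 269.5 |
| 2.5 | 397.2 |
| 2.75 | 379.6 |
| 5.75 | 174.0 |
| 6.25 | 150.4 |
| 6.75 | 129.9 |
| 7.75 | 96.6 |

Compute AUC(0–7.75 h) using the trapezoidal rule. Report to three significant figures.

AUC = 1930 µg/L·h

Trapezoidal AUC_0→7.75:
  [0→0.5]: (0.0+269.5)/2 × 0.5 = 67.375
  [0.5→2.5]: (269.5+397.2)/2 × 2 = 666.7
  [2.5→2.75]: (397.2+379.6)/2 × 0.25 = 97.1
  [2.75→5.75]: (379.6+174.0)/2 × 3 = 830.4
  [5.75→6.25]: (174.0+150.4)/2 × 0.5 = 81.1
  [6.25→6.75]: (150.4+129.9)/2 × 0.5 = 70.075
  [6.75→7.75]: (129.9+96.6)/2 × 1 = 113.25
  Sum = 1926.0 µg/L·h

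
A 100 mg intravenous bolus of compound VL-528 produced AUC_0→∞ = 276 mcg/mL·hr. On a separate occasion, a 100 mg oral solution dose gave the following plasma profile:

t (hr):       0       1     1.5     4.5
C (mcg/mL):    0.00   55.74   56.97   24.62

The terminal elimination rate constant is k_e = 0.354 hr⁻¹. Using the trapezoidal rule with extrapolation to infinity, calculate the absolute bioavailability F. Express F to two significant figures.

F = 0.90

Trapezoidal AUC_0→4.5 (oral solution):
  [0→1]: (0.00+55.74)/2 × 1 = 27.87
  [1→1.5]: (55.74+56.97)/2 × 0.5 = 28.1775
  [1.5→4.5]: (56.97+24.62)/2 × 3 = 122.385
  Sum = 178.4325 mcg/mL·hr
Tail: C_last/k_e = 24.62/0.354 = 69.548
AUC_0→∞ (oral solution) = 178.4325 + 69.548 = 247.9805 mcg/mL·hr
F = (AUC_ev/D_ev)/(AUC_iv/D_iv) = (247.9805/100)/(276/100) = 2.479805/2.76 = 0.8985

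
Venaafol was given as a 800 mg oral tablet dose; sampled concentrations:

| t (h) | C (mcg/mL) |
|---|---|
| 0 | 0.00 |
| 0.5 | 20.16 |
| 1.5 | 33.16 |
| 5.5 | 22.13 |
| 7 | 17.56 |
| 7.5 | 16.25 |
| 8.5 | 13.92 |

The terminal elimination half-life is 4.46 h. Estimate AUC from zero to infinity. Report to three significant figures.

AUC = 285 mcg/mL·h

Trapezoidal AUC_0→8.5:
  [0→0.5]: (0.00+20.16)/2 × 0.5 = 5.04
  [0.5→1.5]: (20.16+33.16)/2 × 1 = 26.66
  [1.5→5.5]: (33.16+22.13)/2 × 4 = 110.58
  [5.5→7]: (22.13+17.56)/2 × 1.5 = 29.7675
  [7→7.5]: (17.56+16.25)/2 × 0.5 = 8.4525
  [7.5→8.5]: (16.25+13.92)/2 × 1 = 15.085
  Sum = 195.585 mcg/mL·h
k_e = ln2 / t½ = 0.693147 / 4.46 = 0.1554 h^-1
Extrapolated tail: C_last / k_e = 13.92 / 0.1554 = 89.575
AUC_0→∞ = 195.585 + 89.575 = 285.16 mcg/mL·h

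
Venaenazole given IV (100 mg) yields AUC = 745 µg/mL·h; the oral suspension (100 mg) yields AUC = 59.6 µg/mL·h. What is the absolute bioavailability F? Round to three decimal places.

F = (AUC_ev / D_ev) / (AUC_iv / D_iv)
  = (59.6/100) / (745/100)
  = 0.596 / 7.45 = 0.0800

F = 0.080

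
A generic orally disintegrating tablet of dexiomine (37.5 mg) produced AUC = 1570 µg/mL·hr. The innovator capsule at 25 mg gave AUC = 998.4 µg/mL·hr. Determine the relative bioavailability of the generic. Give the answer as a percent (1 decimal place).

F_rel = (AUC_test/D_test) / (AUC_ref/D_ref)
      = (1570/37.5) / (998.4/25)
      = 41.8667 / 39.936 = 1.0483 = 104.83%

F_rel = 104.8%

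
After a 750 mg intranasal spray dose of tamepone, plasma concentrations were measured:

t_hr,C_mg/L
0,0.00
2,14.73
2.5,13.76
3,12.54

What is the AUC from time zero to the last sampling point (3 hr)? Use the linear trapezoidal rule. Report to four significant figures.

AUC = 28.43 mg/L·hr

Trapezoidal AUC_0→3:
  [0→2]: (0.00+14.73)/2 × 2 = 14.73
  [2→2.5]: (14.73+13.76)/2 × 0.5 = 7.1225
  [2.5→3]: (13.76+12.54)/2 × 0.5 = 6.575
  Sum = 28.4275 mg/L·hr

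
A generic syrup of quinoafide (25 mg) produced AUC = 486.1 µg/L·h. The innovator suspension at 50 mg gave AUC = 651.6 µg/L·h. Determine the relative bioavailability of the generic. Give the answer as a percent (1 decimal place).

F_rel = (AUC_test/D_test) / (AUC_ref/D_ref)
      = (486.1/25) / (651.6/50)
      = 19.444 / 13.032 = 1.4920 = 149.20%

F_rel = 149.2%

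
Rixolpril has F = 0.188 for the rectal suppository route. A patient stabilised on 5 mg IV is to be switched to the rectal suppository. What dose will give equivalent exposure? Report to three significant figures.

For equal systemic exposure: F × D_ev = D_iv
D_ev = D_iv / F = 5 / 0.188 = 26.5957 mg

D_rectal = 26.6 mg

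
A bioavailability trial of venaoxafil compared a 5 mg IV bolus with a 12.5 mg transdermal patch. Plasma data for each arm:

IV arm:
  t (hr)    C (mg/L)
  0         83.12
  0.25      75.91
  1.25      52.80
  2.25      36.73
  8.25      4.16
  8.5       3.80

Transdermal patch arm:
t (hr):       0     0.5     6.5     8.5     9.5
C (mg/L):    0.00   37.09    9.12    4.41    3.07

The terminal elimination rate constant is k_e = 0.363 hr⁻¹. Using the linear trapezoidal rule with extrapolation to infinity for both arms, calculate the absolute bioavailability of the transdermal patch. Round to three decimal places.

Trapezoidal AUC_0→8.5 (IV):
  [0→0.25]: (83.12+75.91)/2 × 0.25 = 19.87875
  [0.25→1.25]: (75.91+52.80)/2 × 1 = 64.355
  [1.25→2.25]: (52.80+36.73)/2 × 1 = 44.765
  [2.25→8.25]: (36.73+4.16)/2 × 6 = 122.67
  [8.25→8.5]: (4.16+3.80)/2 × 0.25 = 0.995
  Sum = 252.66375 mg/L·hr
IV tail: 3.80/0.363 = 10.468; AUC_iv,0→∞ = 252.66375 + 10.468 = 263.13175 mg/L·hr
Trapezoidal AUC_0→9.5 (transdermal patch):
  [0→0.5]: (0.00+37.09)/2 × 0.5 = 9.2725
  [0.5→6.5]: (37.09+9.12)/2 × 6 = 138.63
  [6.5→8.5]: (9.12+4.41)/2 × 2 = 13.53
  [8.5→9.5]: (4.41+3.07)/2 × 1 = 3.74
  Sum = 165.1725 mg/L·hr
transdermal patch tail: 3.07/0.363 = 8.457; AUC_ev,0→∞ = 165.1725 + 8.457 = 173.6295 mg/L·hr
F = (AUC_ev/D_ev)/(AUC_iv/D_iv) = (173.6295/12.5)/(263.13175/5) = 13.89036/52.62635 = 0.2639

F = 0.264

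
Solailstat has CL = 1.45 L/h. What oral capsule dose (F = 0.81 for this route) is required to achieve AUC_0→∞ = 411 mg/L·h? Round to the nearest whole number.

Dose = CL × AUC_0→∞ / F
     = 1.45 × 411 / 0.81 = 735.741 mg

Dose = 736 mg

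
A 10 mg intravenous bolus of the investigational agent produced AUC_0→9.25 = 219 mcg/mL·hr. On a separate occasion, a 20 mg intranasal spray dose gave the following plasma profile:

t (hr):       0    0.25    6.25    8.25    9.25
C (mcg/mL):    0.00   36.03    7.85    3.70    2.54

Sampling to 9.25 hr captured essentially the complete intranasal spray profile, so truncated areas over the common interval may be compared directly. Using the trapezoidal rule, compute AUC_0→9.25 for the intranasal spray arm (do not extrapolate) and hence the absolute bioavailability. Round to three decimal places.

F = 0.344

Trapezoidal AUC_0→9.25 (intranasal spray):
  [0→0.25]: (0.00+36.03)/2 × 0.25 = 4.50375
  [0.25→6.25]: (36.03+7.85)/2 × 6 = 131.64
  [6.25→8.25]: (7.85+3.70)/2 × 2 = 11.55
  [8.25→9.25]: (3.70+2.54)/2 × 1 = 3.12
  Sum = 150.81375 mcg/mL·hr
F = (AUC_ev/D_ev)/(AUC_iv/D_iv) = (150.81375/20)/(219/10) = 7.5406875/21.9 = 0.3443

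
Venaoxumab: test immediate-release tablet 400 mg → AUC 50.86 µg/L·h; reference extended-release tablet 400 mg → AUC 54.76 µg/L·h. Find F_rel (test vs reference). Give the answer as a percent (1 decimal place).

F_rel = 92.9%

F_rel = (AUC_test/D_test) / (AUC_ref/D_ref)
      = (50.86/400) / (54.76/400)
      = 0.12715 / 0.1369 = 0.9288 = 92.88%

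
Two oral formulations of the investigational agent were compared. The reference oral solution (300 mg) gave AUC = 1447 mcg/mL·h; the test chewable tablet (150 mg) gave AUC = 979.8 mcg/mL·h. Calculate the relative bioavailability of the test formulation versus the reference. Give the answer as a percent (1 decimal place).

F_rel = (AUC_test/D_test) / (AUC_ref/D_ref)
      = (979.8/150) / (1447/300)
      = 6.532 / 4.82333 = 1.3543 = 135.43%

F_rel = 135.4%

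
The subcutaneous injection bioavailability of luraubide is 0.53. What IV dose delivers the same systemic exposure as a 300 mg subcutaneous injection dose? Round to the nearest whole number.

Systemic exposure from an extravascular dose = F × D_ev, so the equivalent IV dose is F × D_ev.
D_iv = F × D_ev = 0.53 × 300 = 159 mg

D_iv = 159 mg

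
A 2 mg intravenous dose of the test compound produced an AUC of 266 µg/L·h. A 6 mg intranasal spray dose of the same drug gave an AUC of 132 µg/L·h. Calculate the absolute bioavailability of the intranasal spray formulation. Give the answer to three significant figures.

F = (AUC_ev / D_ev) / (AUC_iv / D_iv)
  = (132/6) / (266/2)
  = 22 / 133 = 0.1654

F = 0.165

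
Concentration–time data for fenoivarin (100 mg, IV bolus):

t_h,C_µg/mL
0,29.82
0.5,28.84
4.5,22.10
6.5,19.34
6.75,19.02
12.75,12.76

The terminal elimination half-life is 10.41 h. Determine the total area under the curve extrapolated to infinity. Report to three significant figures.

AUC = 450 µg/mL·h

Trapezoidal AUC_0→12.75:
  [0→0.5]: (29.82+28.84)/2 × 0.5 = 14.665
  [0.5→4.5]: (28.84+22.10)/2 × 4 = 101.88
  [4.5→6.5]: (22.10+19.34)/2 × 2 = 41.44
  [6.5→6.75]: (19.34+19.02)/2 × 0.25 = 4.795
  [6.75→12.75]: (19.02+12.76)/2 × 6 = 95.34
  Sum = 258.12 µg/mL·h
k_e = ln2 / t½ = 0.693147 / 10.41 = 0.0666 h^-1
Extrapolated tail: C_last / k_e = 12.76 / 0.0666 = 191.592
AUC_0→∞ = 258.12 + 191.592 = 449.712 µg/mL·h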